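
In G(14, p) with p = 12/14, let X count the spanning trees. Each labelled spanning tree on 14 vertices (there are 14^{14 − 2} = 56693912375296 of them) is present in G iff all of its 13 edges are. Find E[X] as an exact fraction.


K_14 has 14^{14 − 2} = 56693912375296 labelled spanning trees.
For each such spanning tree H, let X_H = 1 if all 13 edges of H are present in G. Then P[X_H = 1] = p^{13} = (6/7)^{13} = 13060694016/96889010407.
By linearity of expectation: E[X] = Σ_H E[X_H] = 56693912375296 · p^{13} = 56693912375296 · 13060694016/96889010407 = 53496602689536/7.
Numerically: E[X] ≈ 7.64237e+12.

E[X] = 56693912375296 · (6/7)^{13} = 53496602689536/7 ≈ 7.64237e+12.


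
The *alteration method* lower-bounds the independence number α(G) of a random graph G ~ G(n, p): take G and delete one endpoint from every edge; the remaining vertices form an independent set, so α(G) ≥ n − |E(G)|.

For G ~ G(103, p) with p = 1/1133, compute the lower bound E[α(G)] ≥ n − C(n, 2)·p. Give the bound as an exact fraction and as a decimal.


E[|E(G)|] = C(103, 2)·p = 5253 · (1/1133) = 51/11.
E[α(G)] ≥ n − E[|E(G)|] = 103 − 51/11 = 1082/11.
Numerically: ≈ 98.36364.
(This is only a lower bound; the true E[α(G)] may be larger.)

E[α(G)] ≥ 1082/11 ≈ 98.36364.


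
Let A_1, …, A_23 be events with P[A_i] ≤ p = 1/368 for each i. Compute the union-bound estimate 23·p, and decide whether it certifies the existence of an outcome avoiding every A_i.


Union bound: P[∪_{i=1}^{23} A_i] ≤ Σ_i P[A_i] ≤ 23·p = 23·(1/368) = 1/16.
Numerically: 1/16 ≈ 0.06250.
Is 1/16 < 1? YES.
Since P[∪ A_i] ≤ 1/16 < 1, the complement has P[∩ A_i^c] ≥ 1 − 1/16 = 15/16 > 0, so some outcome avoids every A_i.

23·p = 1/16 ≈ 0.06250; existence CERTIFIED by the union bound.


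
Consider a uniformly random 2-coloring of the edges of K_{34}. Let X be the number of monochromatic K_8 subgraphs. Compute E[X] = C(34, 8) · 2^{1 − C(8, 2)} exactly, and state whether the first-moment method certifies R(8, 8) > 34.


E[X] = C(34, 8) · 2^{1 − 28} = 18156204 · 2^{−27} = 18156204/134217728.
As a reduced fraction: E[X] = 4539051/33554432 ≈ 0.135274.
Is E[X] < 1? YES.
Since E[X] < 1, there exists a 2-coloring of K_{34} with no monochromatic K_8; hence R(8, 8) > 34.

E[X] = 4539051/33554432 ≈ 0.135274; E[X] < 1, so R(8, 8) > 34.


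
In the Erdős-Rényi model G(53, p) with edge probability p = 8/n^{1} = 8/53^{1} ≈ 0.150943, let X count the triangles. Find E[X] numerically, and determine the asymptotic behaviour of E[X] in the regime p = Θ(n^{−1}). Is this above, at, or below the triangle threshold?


Number of potential triangles: C(53, 3) = 23426.
Each occurs with probability p³ ≈ (0.150943)³ ≈ 3.43908058e-03.
By linearity: E[X] = C(53, 3)·p³ ≈ 23426 · 3.43908058e-03 ≈ 80.563902.
Here α = 1, so p = 8/n is exactly at the triangle threshold p ~ 1/n. Asymptotically E[X] → c³/6 = 8³/6 = 256/3 ≈ 85.333333, a bounded constant. In this regime the triangle count is asymptotically Poisson(c³/6).

E[X] ≈ 80.563902; in regime p = Θ(1/n^{1}) E[X] stays bounded (at the triangle threshold p ~ 1/n).


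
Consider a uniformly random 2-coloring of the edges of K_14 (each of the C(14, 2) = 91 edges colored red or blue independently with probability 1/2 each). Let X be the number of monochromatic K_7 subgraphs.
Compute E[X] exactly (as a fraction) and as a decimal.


Let X = Σ_S X_S over the C(14, 7) = 3432 subsets S of size 7, where X_S = 1 if the K_7 on S is monochromatic.
For a fixed S, the K_7 on S has C(7, 2) = 21 edges. P[all 21 edges red] = (1/2)^21, and likewise for blue, so P[monochromatic] = 2·(1/2)^21 = 2^{1 − 21} = 1/1048576.
By linearity of expectation: E[X] = C(14, 7) · 2^{1 − 21} = 3432 · 1/1048576 = 429/131072.
Numerically: E[X] ≈ 0.003273.

E[X] = C(14,7)·2^(1−C(7,2)) = 429/131072 ≈ 0.003273.


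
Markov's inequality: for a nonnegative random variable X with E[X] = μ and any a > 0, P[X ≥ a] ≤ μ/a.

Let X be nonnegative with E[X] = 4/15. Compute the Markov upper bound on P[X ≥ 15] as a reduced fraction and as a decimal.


μ = E[X] = 4/15, a = 15.
Markov: P[X ≥ 15] ≤ μ/a = (4/15)/15 = 4/225.
Numerically: ≈ 0.0178.
(Since a = 15 > μ = 0.2667, the bound 4/225 is < 1 and informative.)

P[X ≥ 15] ≤ 4/225 ≈ 0.0178.


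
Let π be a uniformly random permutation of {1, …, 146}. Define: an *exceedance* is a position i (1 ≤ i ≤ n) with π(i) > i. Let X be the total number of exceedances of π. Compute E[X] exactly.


Write X = Σ_{i=1}^{146} X_i, where X_i = 1_{π(i) > i}.
For each fixed i, π(i) is uniform over {1, …, 146} (marginal of a uniform permutation), so P[π(i) > i] = (n − i)/n. Summing: Σ_{i=1}^{146} (n − i)/n = (0 + 1 + … + 145)/146 = 146(146 − 1)/(2·146) = (146 − 1)/2.
Hence E[X] = Σ_{i=1}^{146} (146 − i)/146 = 145/2 ≈ 72.500.

E[X] = 145/2 = 72.500.


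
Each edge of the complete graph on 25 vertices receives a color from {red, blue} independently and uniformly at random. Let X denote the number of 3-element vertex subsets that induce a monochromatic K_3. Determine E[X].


Let X = Σ_S X_S over the C(25, 3) = 2300 subsets S of size 3, where X_S = 1 if the K_3 on S is monochromatic.
For a fixed S, the K_3 on S has C(3, 2) = 3 edges. P[all 3 edges red] = (1/2)^3, and likewise for blue, so P[monochromatic] = 2·(1/2)^3 = 2^{1 − 3} = 1/4.
Summing: E[X] = C(25, 3) · 2^{1 − 3} = 2300 · 1/4 = 575.
Numerically: E[X] ≈ 575.00000.

E[X] = C(25,3)·2^(1−C(3,2)) = 575 ≈ 575.00000.


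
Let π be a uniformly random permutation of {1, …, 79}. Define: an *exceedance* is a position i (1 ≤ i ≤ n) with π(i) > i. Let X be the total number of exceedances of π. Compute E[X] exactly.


Write X = Σ_{i=1}^{79} X_i, where X_i = 1_{π(i) > i}.
For each fixed i, π(i) is uniform over {1, …, 79} (marginal of a uniform permutation), so P[π(i) > i] = (n − i)/n. Summing: Σ_{i=1}^{79} (n − i)/n = (0 + 1 + … + 78)/79 = 79(79 − 1)/(2·79) = (79 − 1)/2.
Hence E[X] = Σ_{i=1}^{79} (79 − i)/79 = 39 ≈ 39.0000.

E[X] = 39 = 39.0000.


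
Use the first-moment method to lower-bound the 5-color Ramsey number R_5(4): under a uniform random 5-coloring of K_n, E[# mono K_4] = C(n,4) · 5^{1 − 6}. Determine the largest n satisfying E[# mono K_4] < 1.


We need C(n, 4) · 5^{1 − 6} < 1, i.e. C(n, 4) < 5^{6 − 1} = 3125.
Check values of n near the boundary:
  n = 17: C(17, 4) = 2380; 2380 < 3125? YES
  n = 18: C(18, 4) = 3060; 3060 < 3125? YES
  n = 19: C(19, 4) = 3876; 3876 < 3125? NO
  n = 20: C(20, 4) = 4845; 4845 < 3125? NO
The largest n with C(n, 4) < 3125 is n = 18 (where E[X] = 612/625 ≈ 0.979200). Hence R_5(4) > 18, i.e. R_5(4) ≥ 19.

Largest n = 18; hence R_5(4) > 18.


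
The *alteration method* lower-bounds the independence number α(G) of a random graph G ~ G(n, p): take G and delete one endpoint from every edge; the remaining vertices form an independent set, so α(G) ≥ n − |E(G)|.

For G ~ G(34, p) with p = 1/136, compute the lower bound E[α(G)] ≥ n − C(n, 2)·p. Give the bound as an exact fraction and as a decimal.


E[|E(G)|] = C(34, 2)·p = 561 · (1/136) = 33/8.
E[α(G)] ≥ n − E[|E(G)|] = 34 − 33/8 = 239/8.
Numerically: ≈ 29.875.
(This is only a lower bound; the true E[α(G)] may be larger.)

E[α(G)] ≥ 239/8 ≈ 29.875.


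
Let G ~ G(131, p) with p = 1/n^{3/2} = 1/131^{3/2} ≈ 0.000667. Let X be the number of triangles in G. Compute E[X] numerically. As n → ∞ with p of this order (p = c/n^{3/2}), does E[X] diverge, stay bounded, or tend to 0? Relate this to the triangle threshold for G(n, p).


Number of potential triangles: C(131, 3) = 366145.
Each occurs with probability p³ ≈ (0.000667)³ ≈ 2.96674e-10.
By linearity: E[X] = C(131, 3)·p³ ≈ 366145 · 2.96674e-10 ≈ 0.000.
Since α = 3/2 > 1, p = c/n^{3/2} = o(1/n) is below the triangle threshold p ~ 1/n. Asymptotically E[X] ~ (c³/6)·n^{3(1−α)} = (1³/6)·n^{-1.5} → 0, so by Markov's inequality G has no triangles w.h.p.

E[X] ≈ 0.000; in regime p = Θ(1/n^{3/2}) E[X] tends to 0 (below the triangle threshold p ~ 1/n).


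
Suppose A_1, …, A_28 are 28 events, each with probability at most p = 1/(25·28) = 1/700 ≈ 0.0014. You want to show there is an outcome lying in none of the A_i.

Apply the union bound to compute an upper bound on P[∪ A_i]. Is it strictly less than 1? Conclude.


Union bound: P[∪_{i=1}^{28} A_i] ≤ Σ_i P[A_i] ≤ 28·p = 28·(1/700) = 1/25.
Numerically: 1/25 ≈ 0.0400.
Is 1/25 < 1? YES.
Since P[∪ A_i] ≤ 1/25 < 1, the complement has P[∩ A_i^c] ≥ 1 − 1/25 = 24/25 > 0, so some outcome avoids every A_i.

28·p = 1/25 ≈ 0.0400; existence CERTIFIED by the union bound.


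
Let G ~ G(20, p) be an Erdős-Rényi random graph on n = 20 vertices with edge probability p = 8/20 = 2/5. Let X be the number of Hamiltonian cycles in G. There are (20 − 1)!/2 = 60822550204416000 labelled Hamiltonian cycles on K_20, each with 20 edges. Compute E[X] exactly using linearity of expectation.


K_20 has (20 − 1)!/2 = 60822550204416000 labelled Hamiltonian cycles.
For each such Hamiltonian cycle H, let X_H = 1 if all 20 edges of H are present in G. Then P[X_H = 1] = p^{20} = (2/5)^{20} = 1048576/95367431640625.
By linearity: E[X] = Σ_H E[X_H] = 60822550204416000 · p^{20} = 60822550204416000 · 1048576/95367431640625 = 510216531225165692928/762939453125.
Numerically: E[X] ≈ 6.69e+08.

E[X] = 60822550204416000 · (2/5)^{20} = 510216531225165692928/762939453125 ≈ 6.69e+08.


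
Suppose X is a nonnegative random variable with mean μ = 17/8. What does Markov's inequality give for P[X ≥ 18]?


μ = E[X] = 17/8, a = 18.
Markov: P[X ≥ 18] ≤ μ/a = (17/8)/18 = 17/144.
Numerically: ≈ 0.11806.
(Since a = 18 > μ = 2.12500, the bound 17/144 is < 1 and informative.)

P[X ≥ 18] ≤ 17/144 ≈ 0.11806.


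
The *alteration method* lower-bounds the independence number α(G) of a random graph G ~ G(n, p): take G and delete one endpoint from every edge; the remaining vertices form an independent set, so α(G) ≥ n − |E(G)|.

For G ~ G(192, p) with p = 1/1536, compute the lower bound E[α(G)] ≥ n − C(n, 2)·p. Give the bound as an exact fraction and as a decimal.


E[|E(G)|] = C(192, 2)·p = 18336 · (1/1536) = 191/16.
E[α(G)] ≥ n − E[|E(G)|] = 192 − 191/16 = 2881/16.
Numerically: ≈ 180.0625.
(This is only a lower bound; the true E[α(G)] may be larger.)

E[α(G)] ≥ 2881/16 ≈ 180.0625.


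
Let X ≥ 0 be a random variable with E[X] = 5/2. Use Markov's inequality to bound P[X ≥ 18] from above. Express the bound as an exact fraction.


μ = E[X] = 5/2, a = 18.
Markov: P[X ≥ 18] ≤ μ/a = (5/2)/18 = 5/36.
Numerically: ≈ 0.1389.
(Since a = 18 > μ = 2.5000, the bound 5/36 is < 1 and informative.)

P[X ≥ 18] ≤ 5/36 ≈ 0.1389.


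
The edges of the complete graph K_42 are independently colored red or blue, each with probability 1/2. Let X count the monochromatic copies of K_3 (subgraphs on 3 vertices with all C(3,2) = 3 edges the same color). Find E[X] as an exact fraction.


Let X = Σ_S X_S over the C(42, 3) = 11480 subsets S of size 3, where X_S = 1 if the K_3 on S is monochromatic.
For a fixed S, the K_3 on S has C(3, 2) = 3 edges. P[all 3 edges red] = (1/2)^3, and likewise for blue, so P[monochromatic] = 2·(1/2)^3 = 2^{1 − 3} = 1/4.
By linearity of expectation: E[X] = C(42, 3) · 2^{1 − 3} = 11480 · 1/4 = 2870.
Numerically: E[X] ≈ 2870.000000.

E[X] = C(42,3)·2^(1−C(3,2)) = 2870 ≈ 2870.000000.


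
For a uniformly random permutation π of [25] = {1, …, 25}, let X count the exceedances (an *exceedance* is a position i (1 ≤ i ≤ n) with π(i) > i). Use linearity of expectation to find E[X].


Write X = Σ_{i=1}^{25} X_i, where X_i = 1_{π(i) > i}.
For each fixed i, π(i) is uniform over {1, …, 25} (marginal of a uniform permutation), so P[π(i) > i] = (n − i)/n. Summing: Σ_{i=1}^{25} (n − i)/n = (0 + 1 + … + 24)/25 = 25(25 − 1)/(2·25) = (25 − 1)/2.
Hence E[X] = Σ_{i=1}^{25} (25 − i)/25 = 12 ≈ 12.000.

E[X] = 12 = 12.000.


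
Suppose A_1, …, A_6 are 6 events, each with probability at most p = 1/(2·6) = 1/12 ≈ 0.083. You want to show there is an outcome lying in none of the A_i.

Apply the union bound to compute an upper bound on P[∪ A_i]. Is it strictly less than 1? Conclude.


Union bound: P[∪_{i=1}^{6} A_i] ≤ Σ_i P[A_i] ≤ 6·p = 6·(1/12) = 1/2.
Numerically: 1/2 ≈ 0.500.
Is 1/2 < 1? YES.
Since P[∪ A_i] ≤ 1/2 < 1, the complement has P[∩ A_i^c] ≥ 1 − 1/2 = 1/2 > 0, so some outcome avoids every A_i.

6·p = 1/2 ≈ 0.500; existence CERTIFIED by the union bound.


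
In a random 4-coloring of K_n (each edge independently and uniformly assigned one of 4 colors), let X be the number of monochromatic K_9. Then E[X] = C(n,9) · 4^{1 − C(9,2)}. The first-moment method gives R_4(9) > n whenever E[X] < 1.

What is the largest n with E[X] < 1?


We need C(n, 9) · 4^{1 − 36} < 1, i.e. C(n, 9) < 4^{36 − 1} = 1180591620717411303424.
Check values of n near the boundary:
  n = 909: C(909, 9) = 1122169012923711463931; 1122169012923711463931 < 1180591620717411303424? YES
  n = 910: C(910, 9) = 1133378248346922788210; 1133378248346922788210 < 1180591620717411303424? YES
  n = 911: C(911, 9) = 1144686900492291197405; 1144686900492291197405 < 1180591620717411303424? YES
  n = 912: C(912, 9) = 1156095740032081475120; 1156095740032081475120 < 1180591620717411303424? YES
  n = 913: C(913, 9) = 1167605542753639808390; 1167605542753639808390 < 1180591620717411303424? YES
  n = 914: C(914, 9) = 1179217089587653905932; 1179217089587653905932 < 1180591620717411303424? YES
  n = 915: C(915, 9) = 1190931166636537885130; 1190931166636537885130 < 1180591620717411303424? NO
  n = 916: C(916, 9) = 1202748565202942340440; 1202748565202942340440 < 1180591620717411303424? NO
The largest n with C(n, 9) < 1180591620717411303424 is n = 914 (where E[X] = 294804272396913476483/295147905179352825856 ≈ 0.9988). Hence R_4(9) > 914, i.e. R_4(9) ≥ 915.

Largest n = 914; hence R_4(9) > 914.


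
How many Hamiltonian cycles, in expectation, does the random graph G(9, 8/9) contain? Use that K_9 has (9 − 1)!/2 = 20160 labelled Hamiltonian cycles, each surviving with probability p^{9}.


K_9 has (9 − 1)!/2 = 20160 labelled Hamiltonian cycles.
For each such Hamiltonian cycle H, let X_H = 1 if all 9 edges of H are present in G. Then P[X_H = 1] = p^{9} = (8/9)^{9} = 134217728/387420489.
By linearity: E[X] = Σ_H E[X_H] = 20160 · p^{9} = 20160 · 134217728/387420489 = 300647710720/43046721.
Numerically: E[X] ≈ 6984.22.

E[X] = 20160 · (8/9)^{9} = 300647710720/43046721 ≈ 6984.22.


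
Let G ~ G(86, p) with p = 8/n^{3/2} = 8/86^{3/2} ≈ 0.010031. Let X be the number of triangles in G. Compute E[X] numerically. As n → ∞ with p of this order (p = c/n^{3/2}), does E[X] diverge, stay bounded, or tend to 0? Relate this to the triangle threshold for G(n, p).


Number of potential triangles: C(86, 3) = 102340.
Each occurs with probability p³ ≈ (0.010031)³ ≈ 1.00931547e-06.
By linearity: E[X] = C(86, 3)·p³ ≈ 102340 · 1.00931547e-06 ≈ 0.103293.
Since α = 3/2 > 1, p = c/n^{3/2} = o(1/n) is below the triangle threshold p ~ 1/n. Asymptotically E[X] ~ (c³/6)·n^{3(1−α)} = (8³/6)·n^{-1.5} → 0, so by Markov's inequality G has no triangles w.h.p.

E[X] ≈ 0.103293; in regime p = Θ(1/n^{3/2}) E[X] tends to 0 (below the triangle threshold p ~ 1/n).


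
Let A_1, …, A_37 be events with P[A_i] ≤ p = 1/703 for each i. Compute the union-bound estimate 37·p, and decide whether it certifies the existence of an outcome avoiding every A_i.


Union bound: P[∪_{i=1}^{37} A_i] ≤ Σ_i P[A_i] ≤ 37·p = 37·(1/703) = 1/19.
Numerically: 1/19 ≈ 0.052632.
Is 1/19 < 1? YES.
Since P[∪ A_i] ≤ 1/19 < 1, the complement has P[∩ A_i^c] ≥ 1 − 1/19 = 18/19 > 0, so some outcome avoids every A_i.

37·p = 1/19 ≈ 0.052632; existence CERTIFIED by the union bound.


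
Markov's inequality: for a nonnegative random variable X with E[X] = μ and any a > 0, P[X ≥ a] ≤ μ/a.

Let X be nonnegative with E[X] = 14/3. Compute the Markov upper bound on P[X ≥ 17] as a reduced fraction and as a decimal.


μ = E[X] = 14/3, a = 17.
Markov: P[X ≥ 17] ≤ μ/a = (14/3)/17 = 14/51.
Numerically: ≈ 0.27451.
(Since a = 17 > μ = 4.66667, the bound 14/51 is < 1 and informative.)

P[X ≥ 17] ≤ 14/51 ≈ 0.27451.


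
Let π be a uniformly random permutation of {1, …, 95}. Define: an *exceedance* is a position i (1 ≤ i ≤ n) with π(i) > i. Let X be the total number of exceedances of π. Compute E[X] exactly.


Write X = Σ_{i=1}^{95} X_i, where X_i = 1_{π(i) > i}.
For each fixed i, π(i) is uniform over {1, …, 95} (marginal of a uniform permutation), so P[π(i) > i] = (n − i)/n. Summing: Σ_{i=1}^{95} (n − i)/n = (0 + 1 + … + 94)/95 = 95(95 − 1)/(2·95) = (95 − 1)/2.
Hence E[X] = Σ_{i=1}^{95} (95 − i)/95 = 47 ≈ 47.0000.

E[X] = 47 = 47.0000.


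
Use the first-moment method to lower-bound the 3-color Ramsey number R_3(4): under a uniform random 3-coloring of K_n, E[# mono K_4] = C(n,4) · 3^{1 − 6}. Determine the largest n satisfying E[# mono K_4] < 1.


We need C(n, 4) · 3^{1 − 6} < 1, i.e. C(n, 4) < 3^{6 − 1} = 243.
Check values of n near the boundary:
  n = 7: C(7, 4) = 35; 35 < 243? YES
  n = 8: C(8, 4) = 70; 70 < 243? YES
  n = 9: C(9, 4) = 126; 126 < 243? YES
  n = 10: C(10, 4) = 210; 210 < 243? YES
  n = 11: C(11, 4) = 330; 330 < 243? NO
  n = 12: C(12, 4) = 495; 495 < 243? NO
  n = 13: C(13, 4) = 715; 715 < 243? NO
The largest n with C(n, 4) < 243 is n = 10 (where E[X] = 70/81 ≈ 0.864). Hence R_3(4) > 10, i.e. R_3(4) ≥ 11.

Largest n = 10; hence R_3(4) > 10.


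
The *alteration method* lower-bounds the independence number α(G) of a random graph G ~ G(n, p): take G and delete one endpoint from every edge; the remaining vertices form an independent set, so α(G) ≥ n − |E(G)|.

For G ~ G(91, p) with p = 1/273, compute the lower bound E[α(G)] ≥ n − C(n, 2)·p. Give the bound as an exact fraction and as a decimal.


E[|E(G)|] = C(91, 2)·p = 4095 · (1/273) = 15.
E[α(G)] ≥ n − E[|E(G)|] = 91 − 15 = 76.
Numerically: ≈ 76.000000.
(This is only a lower bound; the true E[α(G)] may be larger.)

E[α(G)] ≥ 76 ≈ 76.000000.


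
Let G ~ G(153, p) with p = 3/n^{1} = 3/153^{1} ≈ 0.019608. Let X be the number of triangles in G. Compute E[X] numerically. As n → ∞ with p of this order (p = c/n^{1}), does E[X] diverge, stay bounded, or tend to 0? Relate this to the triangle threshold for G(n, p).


Number of potential triangles: C(153, 3) = 585276.
Each occurs with probability p³ ≈ (0.019608)³ ≈ 7.5385787e-06.
By linearity: E[X] = C(153, 3)·p³ ≈ 585276 · 7.5385787e-06 ≈ 4.41215.
Here α = 1, so p = 3/n is exactly at the triangle threshold p ~ 1/n. Asymptotically E[X] → c³/6 = 3³/6 = 9/2 ≈ 4.50000, a bounded constant. In this regime the triangle count is asymptotically Poisson(c³/6).

E[X] ≈ 4.41215; in regime p = Θ(1/n^{1}) E[X] stays bounded (at the triangle threshold p ~ 1/n).


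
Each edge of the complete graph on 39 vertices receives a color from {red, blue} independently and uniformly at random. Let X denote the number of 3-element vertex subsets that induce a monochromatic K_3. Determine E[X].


Let X = Σ_S X_S over the C(39, 3) = 9139 subsets S of size 3, where X_S = 1 if the K_3 on S is monochromatic.
For a fixed S, the K_3 on S has C(3, 2) = 3 edges. P[all 3 edges red] = (1/2)^3, and likewise for blue, so P[monochromatic] = 2·(1/2)^3 = 2^{1 − 3} = 1/4.
Summing: E[X] = C(39, 3) · 2^{1 − 3} = 9139 · 1/4 = 9139/4.
Numerically: E[X] ≈ 2284.7500.

E[X] = C(39,3)·2^(1−C(3,2)) = 9139/4 ≈ 2284.7500.


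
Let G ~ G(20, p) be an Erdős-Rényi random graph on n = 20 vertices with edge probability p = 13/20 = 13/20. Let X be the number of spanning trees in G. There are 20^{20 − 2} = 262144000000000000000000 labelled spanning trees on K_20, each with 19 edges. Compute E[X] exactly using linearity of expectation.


K_20 has 20^{20 − 2} = 262144000000000000000000 labelled spanning trees.
For each such spanning tree H, let X_H = 1 if all 19 edges of H are present in G. Then P[X_H = 1] = p^{19} = (13/20)^{19} = 1461920290375446110677/5242880000000000000000000.
Summing the indicators: E[X] = Σ_H E[X_H] = 262144000000000000000000 · p^{19} = 262144000000000000000000 · 1461920290375446110677/5242880000000000000000000 = 1461920290375446110677/20.
Numerically: E[X] ≈ 7.31e+19.

E[X] = 262144000000000000000000 · (13/20)^{19} = 1461920290375446110677/20 ≈ 7.31e+19.


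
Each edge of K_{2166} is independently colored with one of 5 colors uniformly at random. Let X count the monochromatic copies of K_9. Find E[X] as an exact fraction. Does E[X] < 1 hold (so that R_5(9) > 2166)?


E[X] = C(2166, 9) · 5^{1 − 36} = 2844037944203015677277940 · 5^{−35} = 2844037944203015677277940/2910383045673370361328125.
As a reduced fraction: E[X] = 568807588840603135455588/582076609134674072265625 ≈ 0.977204.
Is E[X] < 1? YES.
Since E[X] < 1, there exists a 5-coloring of K_{2166} with no monochromatic K_9; hence R_5(9) > 2166.

E[X] = 568807588840603135455588/582076609134674072265625 ≈ 0.977204; E[X] < 1, so R_5(9) > 2166.


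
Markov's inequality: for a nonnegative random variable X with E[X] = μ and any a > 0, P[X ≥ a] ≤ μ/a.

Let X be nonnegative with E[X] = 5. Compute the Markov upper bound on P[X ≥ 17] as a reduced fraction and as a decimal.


μ = E[X] = 5, a = 17.
Markov: P[X ≥ 17] ≤ μ/a = (5)/17 = 5/17.
Numerically: ≈ 0.294118.
(Since a = 17 > μ = 5.000000, the bound 5/17 is < 1 and informative.)

P[X ≥ 17] ≤ 5/17 ≈ 0.294118.


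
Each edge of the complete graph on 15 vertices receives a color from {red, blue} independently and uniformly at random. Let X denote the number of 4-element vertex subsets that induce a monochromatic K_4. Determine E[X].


Let X = Σ_S X_S over the C(15, 4) = 1365 subsets S of size 4, where X_S = 1 if the K_4 on S is monochromatic.
For a fixed S, the K_4 on S has C(4, 2) = 6 edges. P[all 6 edges red] = (1/2)^6, and likewise for blue, so P[monochromatic] = 2·(1/2)^6 = 2^{1 − 6} = 1/32.
By linearity of expectation: E[X] = C(15, 4) · 2^{1 − 6} = 1365 · 1/32 = 1365/32.
Numerically: E[X] ≈ 42.65625.

E[X] = C(15,4)·2^(1−C(4,2)) = 1365/32 ≈ 42.65625.


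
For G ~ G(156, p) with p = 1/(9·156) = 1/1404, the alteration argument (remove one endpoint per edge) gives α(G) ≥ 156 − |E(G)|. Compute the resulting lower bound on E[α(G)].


E[|E(G)|] = C(156, 2)·p = 12090 · (1/1404) = 155/18.
E[α(G)] ≥ n − E[|E(G)|] = 156 − 155/18 = 2653/18.
Numerically: ≈ 147.389.
(This is only a lower bound; the true E[α(G)] may be larger.)

E[α(G)] ≥ 2653/18 ≈ 147.389.


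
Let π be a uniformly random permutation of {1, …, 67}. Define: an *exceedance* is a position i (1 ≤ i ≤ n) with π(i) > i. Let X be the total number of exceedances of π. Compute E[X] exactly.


Write X = Σ_{i=1}^{67} X_i, where X_i = 1_{π(i) > i}.
For each fixed i, π(i) is uniform over {1, …, 67} (marginal of a uniform permutation), so P[π(i) > i] = (n − i)/n. Summing: Σ_{i=1}^{67} (n − i)/n = (0 + 1 + … + 66)/67 = 67(67 − 1)/(2·67) = (67 − 1)/2.
Hence E[X] = Σ_{i=1}^{67} (67 − i)/67 = 33 ≈ 33.00000.

E[X] = 33 = 33.00000.


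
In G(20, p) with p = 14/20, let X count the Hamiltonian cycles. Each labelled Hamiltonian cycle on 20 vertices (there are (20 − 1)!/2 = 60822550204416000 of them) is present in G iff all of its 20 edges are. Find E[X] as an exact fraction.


K_20 has (20 − 1)!/2 = 60822550204416000 labelled Hamiltonian cycles.
For each such Hamiltonian cycle H, let X_H = 1 if all 20 edges of H are present in G. Then P[X_H = 1] = p^{20} = (7/10)^{20} = 79792266297612001/100000000000000000000.
By linearity of expectation: E[X] = Σ_H E[X_H] = 60822550204416000 · p^{20} = 60822550204416000 · 79792266297612001/100000000000000000000 = 1184855742873690605203907421/24414062500000.
Numerically: E[X] ≈ 4.85317e+13.

E[X] = 60822550204416000 · (7/10)^{20} = 1184855742873690605203907421/24414062500000 ≈ 4.85317e+13.


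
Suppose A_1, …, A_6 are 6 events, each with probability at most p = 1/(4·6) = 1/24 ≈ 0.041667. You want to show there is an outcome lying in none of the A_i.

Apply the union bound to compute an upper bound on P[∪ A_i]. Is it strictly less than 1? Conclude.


Union bound: P[∪_{i=1}^{6} A_i] ≤ Σ_i P[A_i] ≤ 6·p = 6·(1/24) = 1/4.
Numerically: 1/4 ≈ 0.250000.
Is 1/4 < 1? YES.
Since P[∪ A_i] ≤ 1/4 < 1, the complement has P[∩ A_i^c] ≥ 1 − 1/4 = 3/4 > 0, so some outcome avoids every A_i.

6·p = 1/4 ≈ 0.250000; existence CERTIFIED by the union bound.


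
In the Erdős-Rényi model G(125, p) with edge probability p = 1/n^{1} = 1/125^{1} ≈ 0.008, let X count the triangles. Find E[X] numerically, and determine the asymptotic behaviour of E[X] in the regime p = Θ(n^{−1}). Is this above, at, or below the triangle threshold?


Number of potential triangles: C(125, 3) = 317750.
Each occurs with probability p³ ≈ (0.008)³ ≈ 5.12000000e-07.
By linearity: E[X] = C(125, 3)·p³ ≈ 317750 · 5.12000000e-07 ≈ 0.162688.
Here α = 1, so p = 1/n is exactly at the triangle threshold p ~ 1/n. Asymptotically E[X] → c³/6 = 1³/6 = 1/6 ≈ 0.166667, a bounded constant. In this regime the triangle count is asymptotically Poisson(c³/6).

E[X] ≈ 0.162688; in regime p = Θ(1/n^{1}) E[X] stays bounded (at the triangle threshold p ~ 1/n).


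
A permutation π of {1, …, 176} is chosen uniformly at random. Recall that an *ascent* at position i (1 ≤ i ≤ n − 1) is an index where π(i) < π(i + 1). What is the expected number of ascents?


Write X = Σ X_I over i = 1, …, 175, with X_I the indicator of one ascent.
There are 175 indicators.
For each fixed i, the pair (π(i), π(i+1)) is a uniformly random ordered pair of distinct values from {1, …, 176}; by symmetry P[π(i) < π(i+1)] = 1/2.
By linearity: E[X] = 175 · (1/2) = (176 − 1) · (1/2) = 175/2 ≈ 87.5000.

E[X] = 175/2 = 87.5000.


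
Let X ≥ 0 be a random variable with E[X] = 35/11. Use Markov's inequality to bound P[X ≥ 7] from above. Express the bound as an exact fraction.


μ = E[X] = 35/11, a = 7.
Markov: P[X ≥ 7] ≤ μ/a = (35/11)/7 = 5/11.
Numerically: ≈ 0.455.
(Since a = 7 > μ = 3.182, the bound 5/11 is < 1 and informative.)

P[X ≥ 7] ≤ 5/11 ≈ 0.455.


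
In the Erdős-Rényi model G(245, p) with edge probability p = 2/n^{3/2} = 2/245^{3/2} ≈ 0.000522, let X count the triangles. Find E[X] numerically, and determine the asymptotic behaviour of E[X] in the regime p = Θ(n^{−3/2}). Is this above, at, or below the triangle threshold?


Number of potential triangles: C(245, 3) = 2421090.
Each occurs with probability p³ ≈ (0.000522)³ ≈ 1.41854e-10.
By linearity: E[X] = C(245, 3)·p³ ≈ 2421090 · 1.41854e-10 ≈ 0.000.
Since α = 3/2 > 1, p = c/n^{3/2} = o(1/n) is below the triangle threshold p ~ 1/n. Asymptotically E[X] ~ (c³/6)·n^{3(1−α)} = (2³/6)·n^{-1.5} → 0, so by Markov's inequality G has no triangles w.h.p.

E[X] ≈ 0.000; in regime p = Θ(1/n^{3/2}) E[X] tends to 0 (below the triangle threshold p ~ 1/n).


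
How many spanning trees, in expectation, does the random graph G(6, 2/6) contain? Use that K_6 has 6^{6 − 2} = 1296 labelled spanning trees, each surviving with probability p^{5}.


K_6 has 6^{6 − 2} = 1296 labelled spanning trees.
For each such spanning tree H, let X_H = 1 if all 5 edges of H are present in G. Then P[X_H = 1] = p^{5} = (1/3)^{5} = 1/243.
By linearity: E[X] = Σ_H E[X_H] = 1296 · p^{5} = 1296 · 1/243 = 16/3.
Numerically: E[X] ≈ 5.333.

E[X] = 1296 · (1/3)^{5} = 16/3 ≈ 5.333.


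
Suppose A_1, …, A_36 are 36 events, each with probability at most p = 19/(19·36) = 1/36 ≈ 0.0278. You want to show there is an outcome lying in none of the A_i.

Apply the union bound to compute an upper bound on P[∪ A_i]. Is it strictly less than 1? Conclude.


Union bound: P[∪_{i=1}^{36} A_i] ≤ Σ_i P[A_i] ≤ 36·p = 36·(1/36) = 1.
Numerically: 1 ≈ 1.0000.
Is 1 < 1? NO.
Since the bound 1 is ≥ 1, the union bound is uninformative here; it does NOT by itself certify existence.

36·p = 1 ≈ 1.0000; existence NOT certified by the union bound.


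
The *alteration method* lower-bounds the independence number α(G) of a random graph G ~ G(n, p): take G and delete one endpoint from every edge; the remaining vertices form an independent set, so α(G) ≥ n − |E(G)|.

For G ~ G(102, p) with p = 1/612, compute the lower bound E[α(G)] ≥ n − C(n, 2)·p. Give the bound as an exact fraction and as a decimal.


E[|E(G)|] = C(102, 2)·p = 5151 · (1/612) = 101/12.
E[α(G)] ≥ n − E[|E(G)|] = 102 − 101/12 = 1123/12.
Numerically: ≈ 93.58333.
(This is only a lower bound; the true E[α(G)] may be larger.)

E[α(G)] ≥ 1123/12 ≈ 93.58333.


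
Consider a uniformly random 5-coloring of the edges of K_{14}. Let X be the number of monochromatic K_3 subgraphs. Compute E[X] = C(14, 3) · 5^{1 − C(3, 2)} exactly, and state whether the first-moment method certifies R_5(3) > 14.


E[X] = C(14, 3) · 5^{1 − 3} = 364 · 5^{−2} = 364/25.
As a reduced fraction: E[X] = 364/25 ≈ 14.560.
Is E[X] < 1? NO.
Since E[X] ≥ 1, the first-moment bound is inconclusive at n = 14; it does NOT by itself certify R_5(3) > 14.

E[X] = 364/25 ≈ 14.560; E[X] ≥ 1; first-moment method inconclusive here.


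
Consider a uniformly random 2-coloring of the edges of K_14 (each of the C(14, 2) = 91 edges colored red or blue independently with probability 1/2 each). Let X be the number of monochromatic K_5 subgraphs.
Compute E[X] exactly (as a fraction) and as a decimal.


Let X = Σ_S X_S over the C(14, 5) = 2002 subsets S of size 5, where X_S = 1 if the K_5 on S is monochromatic.
For a fixed S, the K_5 on S has C(5, 2) = 10 edges. P[all 10 edges red] = (1/2)^10, and likewise for blue, so P[monochromatic] = 2·(1/2)^10 = 2^{1 − 10} = 1/512.
Summing: E[X] = C(14, 5) · 2^{1 − 10} = 2002 · 1/512 = 1001/256.
Numerically: E[X] ≈ 3.91016.

E[X] = C(14,5)·2^(1−C(5,2)) = 1001/256 ≈ 3.91016.


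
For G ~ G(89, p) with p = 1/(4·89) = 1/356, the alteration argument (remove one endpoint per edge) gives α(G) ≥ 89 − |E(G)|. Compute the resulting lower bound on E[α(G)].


E[|E(G)|] = C(89, 2)·p = 3916 · (1/356) = 11.
E[α(G)] ≥ n − E[|E(G)|] = 89 − 11 = 78.
Numerically: ≈ 78.000000.
(This is only a lower bound; the true E[α(G)] may be larger.)

E[α(G)] ≥ 78 ≈ 78.000000.


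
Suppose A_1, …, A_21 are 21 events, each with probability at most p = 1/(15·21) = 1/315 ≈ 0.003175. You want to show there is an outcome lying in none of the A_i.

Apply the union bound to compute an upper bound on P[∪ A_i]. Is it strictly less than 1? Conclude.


Union bound: P[∪_{i=1}^{21} A_i] ≤ Σ_i P[A_i] ≤ 21·p = 21·(1/315) = 1/15.
Numerically: 1/15 ≈ 0.066667.
Is 1/15 < 1? YES.
Since P[∪ A_i] ≤ 1/15 < 1, the complement has P[∩ A_i^c] ≥ 1 − 1/15 = 14/15 > 0, so some outcome avoids every A_i.

21·p = 1/15 ≈ 0.066667; existence CERTIFIED by the union bound.


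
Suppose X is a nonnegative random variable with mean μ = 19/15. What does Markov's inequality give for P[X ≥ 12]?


μ = E[X] = 19/15, a = 12.
Markov: P[X ≥ 12] ≤ μ/a = (19/15)/12 = 19/180.
Numerically: ≈ 0.10556.
(Since a = 12 > μ = 1.26667, the bound 19/180 is < 1 and informative.)

P[X ≥ 12] ≤ 19/180 ≈ 0.10556.


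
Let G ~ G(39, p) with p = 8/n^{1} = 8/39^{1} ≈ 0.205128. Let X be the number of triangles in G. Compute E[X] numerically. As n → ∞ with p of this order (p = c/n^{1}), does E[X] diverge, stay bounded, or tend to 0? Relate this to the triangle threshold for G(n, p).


Number of potential triangles: C(39, 3) = 9139.
Each occurs with probability p³ ≈ (0.205128)³ ≈ 8.63129857e-03.
By linearity: E[X] = C(39, 3)·p³ ≈ 9139 · 8.63129857e-03 ≈ 78.881438.
Here α = 1, so p = 8/n is exactly at the triangle threshold p ~ 1/n. Asymptotically E[X] → c³/6 = 8³/6 = 256/3 ≈ 85.333333, a bounded constant. In this regime the triangle count is asymptotically Poisson(c³/6).

E[X] ≈ 78.881438; in regime p = Θ(1/n^{1}) E[X] stays bounded (at the triangle threshold p ~ 1/n).


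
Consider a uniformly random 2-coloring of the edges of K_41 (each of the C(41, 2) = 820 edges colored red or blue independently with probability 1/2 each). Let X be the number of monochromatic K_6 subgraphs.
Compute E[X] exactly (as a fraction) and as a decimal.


Let X = Σ_S X_S over the C(41, 6) = 4496388 subsets S of size 6, where X_S = 1 if the K_6 on S is monochromatic.
For a fixed S, the K_6 on S has C(6, 2) = 15 edges. P[all 15 edges red] = (1/2)^15, and likewise for blue, so P[monochromatic] = 2·(1/2)^15 = 2^{1 − 15} = 1/16384.
By linearity: E[X] = C(41, 6) · 2^{1 − 15} = 4496388 · 1/16384 = 1124097/4096.
Numerically: E[X] ≈ 274.4377.

E[X] = C(41,6)·2^(1−C(6,2)) = 1124097/4096 ≈ 274.4377.


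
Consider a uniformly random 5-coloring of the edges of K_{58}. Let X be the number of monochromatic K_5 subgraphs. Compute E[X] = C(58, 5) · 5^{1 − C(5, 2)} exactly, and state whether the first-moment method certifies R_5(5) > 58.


E[X] = C(58, 5) · 5^{1 − 10} = 4582116 · 5^{−9} = 4582116/1953125.
As a reduced fraction: E[X] = 4582116/1953125 ≈ 2.346043.
Is E[X] < 1? NO.
Since E[X] ≥ 1, the first-moment bound is inconclusive at n = 58; it does NOT by itself certify R_5(5) > 58.

E[X] = 4582116/1953125 ≈ 2.346043; E[X] ≥ 1; first-moment method inconclusive here.


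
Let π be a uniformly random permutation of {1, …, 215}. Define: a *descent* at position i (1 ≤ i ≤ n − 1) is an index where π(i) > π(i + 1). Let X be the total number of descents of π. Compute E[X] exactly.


Write X = Σ X_I over i = 1, …, 214, with X_I the indicator of one descent.
There are 214 indicators.
For each fixed i, the pair (π(i), π(i+1)) is a uniformly random ordered pair of distinct values from {1, …, 215}; by symmetry P[π(i) > π(i+1)] = 1/2.
By linearity: E[X] = 214 · (1/2) = (215 − 1) · (1/2) = 107 ≈ 107.000000.

E[X] = 107 = 107.000000.


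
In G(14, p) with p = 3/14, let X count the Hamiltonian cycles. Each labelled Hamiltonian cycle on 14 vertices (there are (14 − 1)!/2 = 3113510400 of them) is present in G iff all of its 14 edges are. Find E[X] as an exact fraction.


K_14 has (14 − 1)!/2 = 3113510400 labelled Hamiltonian cycles.
For each such Hamiltonian cycle H, let X_H = 1 if all 14 edges of H are present in G. Then P[X_H = 1] = p^{14} = (3/14)^{14} = 4782969/11112006825558016.
By linearity of expectation: E[X] = Σ_H E[X_H] = 3113510400 · p^{14} = 3113510400 · 4782969/11112006825558016 = 4155084744525/3100448333024.
Numerically: E[X] ≈ 1.34.

E[X] = 3113510400 · (3/14)^{14} = 4155084744525/3100448333024 ≈ 1.34.


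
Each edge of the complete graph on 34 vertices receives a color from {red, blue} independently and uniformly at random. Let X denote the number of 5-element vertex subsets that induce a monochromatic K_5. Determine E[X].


Let X = Σ_S X_S over the C(34, 5) = 278256 subsets S of size 5, where X_S = 1 if the K_5 on S is monochromatic.
For a fixed S, the K_5 on S has C(5, 2) = 10 edges. P[all 10 edges red] = (1/2)^10, and likewise for blue, so P[monochromatic] = 2·(1/2)^10 = 2^{1 − 10} = 1/512.
By linearity: E[X] = C(34, 5) · 2^{1 − 10} = 278256 · 1/512 = 17391/32.
Numerically: E[X] ≈ 543.46875.

E[X] = C(34,5)·2^(1−C(5,2)) = 17391/32 ≈ 543.46875.


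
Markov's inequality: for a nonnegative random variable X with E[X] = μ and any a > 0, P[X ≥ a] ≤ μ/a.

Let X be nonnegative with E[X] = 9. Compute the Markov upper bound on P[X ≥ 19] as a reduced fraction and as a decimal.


μ = E[X] = 9, a = 19.
Markov: P[X ≥ 19] ≤ μ/a = (9)/19 = 9/19.
Numerically: ≈ 0.47368.
(Since a = 19 > μ = 9.00000, the bound 9/19 is < 1 and informative.)

P[X ≥ 19] ≤ 9/19 ≈ 0.47368.


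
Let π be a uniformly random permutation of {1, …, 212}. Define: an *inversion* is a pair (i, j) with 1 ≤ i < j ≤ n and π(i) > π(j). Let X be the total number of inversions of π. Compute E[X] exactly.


Write X = Σ X_I over the C(212, 2) = 22366 pairs i < j, with X_I the indicator of one inversion.
There are 22366 indicators.
For each fixed pair i < j, the values π(i) and π(j) are two distinct elements of {1, …, 212} in uniformly random order; by symmetry P[π(i) > π(j)] = 1/2.
By linearity: E[X] = 22366 · (1/2) = C(212, 2) · (1/2) = 22366/2 = 11183 ≈ 11183.00000.

E[X] = 11183 = 11183.00000.


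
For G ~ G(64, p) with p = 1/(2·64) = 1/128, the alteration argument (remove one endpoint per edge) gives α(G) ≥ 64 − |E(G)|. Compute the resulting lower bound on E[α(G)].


E[|E(G)|] = C(64, 2)·p = 2016 · (1/128) = 63/4.
E[α(G)] ≥ n − E[|E(G)|] = 64 − 63/4 = 193/4.
Numerically: ≈ 48.250.
(This is only a lower bound; the true E[α(G)] may be larger.)

E[α(G)] ≥ 193/4 ≈ 48.250.


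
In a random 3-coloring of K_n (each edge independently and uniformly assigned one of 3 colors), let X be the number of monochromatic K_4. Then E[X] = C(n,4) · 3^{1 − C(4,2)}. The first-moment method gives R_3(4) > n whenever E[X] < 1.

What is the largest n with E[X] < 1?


We need C(n, 4) · 3^{1 − 6} < 1, i.e. C(n, 4) < 3^{6 − 1} = 243.
Check values of n near the boundary:
  n = 9: C(9, 4) = 126; 126 < 243? YES
  n = 10: C(10, 4) = 210; 210 < 243? YES
  n = 11: C(11, 4) = 330; 330 < 243? NO
The largest n with C(n, 4) < 243 is n = 10 (where E[X] = 70/81 ≈ 0.864198). Hence R_3(4) > 10, i.e. R_3(4) ≥ 11.

Largest n = 10; hence R_3(4) > 10.


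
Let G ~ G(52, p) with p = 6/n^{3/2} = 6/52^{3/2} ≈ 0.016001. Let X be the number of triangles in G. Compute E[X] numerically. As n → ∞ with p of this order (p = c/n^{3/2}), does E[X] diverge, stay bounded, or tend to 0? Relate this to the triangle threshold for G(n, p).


Number of potential triangles: C(52, 3) = 22100.
Each occurs with probability p³ ≈ (0.016001)³ ≈ 4.0967429e-06.
By linearity: E[X] = C(52, 3)·p³ ≈ 22100 · 4.0967429e-06 ≈ 0.09054.
Since α = 3/2 > 1, p = c/n^{3/2} = o(1/n) is below the triangle threshold p ~ 1/n. Asymptotically E[X] ~ (c³/6)·n^{3(1−α)} = (6³/6)·n^{-1.5} → 0, so by Markov's inequality G has no triangles w.h.p.

E[X] ≈ 0.09054; in regime p = Θ(1/n^{3/2}) E[X] tends to 0 (below the triangle threshold p ~ 1/n).


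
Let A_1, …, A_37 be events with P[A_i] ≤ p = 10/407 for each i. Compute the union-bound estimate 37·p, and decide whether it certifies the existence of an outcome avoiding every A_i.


Union bound: P[∪_{i=1}^{37} A_i] ≤ Σ_i P[A_i] ≤ 37·p = 37·(10/407) = 10/11.
Numerically: 10/11 ≈ 0.9090909.
Is 10/11 < 1? YES.
Since P[∪ A_i] ≤ 10/11 < 1, the complement has P[∩ A_i^c] ≥ 1 − 10/11 = 1/11 > 0, so some outcome avoids every A_i.

37·p = 10/11 ≈ 0.9090909; existence CERTIFIED by the union bound.


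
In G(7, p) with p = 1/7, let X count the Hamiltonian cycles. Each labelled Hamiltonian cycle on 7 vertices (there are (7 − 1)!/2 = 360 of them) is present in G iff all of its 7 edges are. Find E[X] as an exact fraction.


K_7 has (7 − 1)!/2 = 360 labelled Hamiltonian cycles.
For each such Hamiltonian cycle H, let X_H = 1 if all 7 edges of H are present in G. Then P[X_H = 1] = p^{7} = (1/7)^{7} = 1/823543.
Summing the indicators: E[X] = Σ_H E[X_H] = 360 · p^{7} = 360 · 1/823543 = 360/823543.
Numerically: E[X] ≈ 0.0004371.

E[X] = 360 · (1/7)^{7} = 360/823543 ≈ 0.0004371.


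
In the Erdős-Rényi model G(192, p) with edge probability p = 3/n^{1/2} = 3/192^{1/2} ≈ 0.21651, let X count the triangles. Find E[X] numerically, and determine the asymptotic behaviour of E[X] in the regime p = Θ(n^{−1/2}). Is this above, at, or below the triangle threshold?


Number of potential triangles: C(192, 3) = 1161280.
Each occurs with probability p³ ≈ (0.21651)³ ≈ 1.0148735e-02.
By linearity: E[X] = C(192, 3)·p³ ≈ 1161280 · 1.0148735e-02 ≈ 11785.52321.
Since α = 1/2 < 1, p = c/n^{1/2} ≫ 1/n is above the triangle threshold p ~ 1/n. Asymptotically E[X] ~ (c³/6)·n^{3(1−α)} = (3³/6)·n^{1.5} → ∞; triangles are abundant w.h.p.

E[X] ≈ 11785.52321; in regime p = Θ(1/n^{1/2}) E[X] diverges (above the triangle threshold p ~ 1/n).
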